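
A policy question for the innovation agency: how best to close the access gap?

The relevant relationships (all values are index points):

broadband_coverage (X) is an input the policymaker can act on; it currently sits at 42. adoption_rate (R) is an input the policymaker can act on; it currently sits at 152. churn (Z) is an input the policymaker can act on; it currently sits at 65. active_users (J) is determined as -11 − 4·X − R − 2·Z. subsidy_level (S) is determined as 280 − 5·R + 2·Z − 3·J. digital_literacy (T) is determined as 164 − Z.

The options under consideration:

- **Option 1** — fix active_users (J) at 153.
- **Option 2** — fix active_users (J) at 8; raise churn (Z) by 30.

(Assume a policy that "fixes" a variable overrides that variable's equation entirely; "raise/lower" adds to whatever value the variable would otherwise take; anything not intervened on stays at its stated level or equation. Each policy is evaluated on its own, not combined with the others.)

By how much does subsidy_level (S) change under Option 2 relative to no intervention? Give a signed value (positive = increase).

Baseline:
  X = 42
  R = 152
  Z = 65
  J = -11 − 4·42 − 152 − 2·65 = -461
  S = 280 − 5·152 + 2·65 − 3·(-461) = 1033
Option 2 (J := 8, Z + 30):
  X = 42
  R = 152
  Z = 65 + 30 = 95
  J = 8
  S = 280 − 5·152 + 2·95 − 3·8 = -314
Change in S: -314 − 1033 = -1347

-1347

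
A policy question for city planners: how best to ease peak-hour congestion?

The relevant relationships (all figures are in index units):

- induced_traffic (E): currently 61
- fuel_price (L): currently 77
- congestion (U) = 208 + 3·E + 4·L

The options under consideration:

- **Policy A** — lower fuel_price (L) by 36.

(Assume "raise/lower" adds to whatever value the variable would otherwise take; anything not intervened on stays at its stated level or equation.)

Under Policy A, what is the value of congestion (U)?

555

Policy A (L − 36):
  E = 61
  L = 77 − 36 = 41
  U = 208 + 3·61 + 4·41 = 555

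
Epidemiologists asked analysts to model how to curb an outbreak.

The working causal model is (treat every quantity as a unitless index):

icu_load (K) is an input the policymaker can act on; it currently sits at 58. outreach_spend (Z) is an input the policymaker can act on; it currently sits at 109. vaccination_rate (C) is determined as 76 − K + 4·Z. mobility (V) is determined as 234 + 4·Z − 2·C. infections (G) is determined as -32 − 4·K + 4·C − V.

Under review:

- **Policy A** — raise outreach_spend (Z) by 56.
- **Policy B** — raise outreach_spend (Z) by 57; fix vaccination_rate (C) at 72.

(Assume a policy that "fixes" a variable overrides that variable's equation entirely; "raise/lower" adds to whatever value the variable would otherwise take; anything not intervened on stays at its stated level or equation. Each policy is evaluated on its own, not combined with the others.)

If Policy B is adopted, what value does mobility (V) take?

754

Policy B (Z + 57, C := 72):
  K = 58
  Z = 109 + 57 = 166
  C = 72
  V = 234 + 4·166 − 2·72 = 754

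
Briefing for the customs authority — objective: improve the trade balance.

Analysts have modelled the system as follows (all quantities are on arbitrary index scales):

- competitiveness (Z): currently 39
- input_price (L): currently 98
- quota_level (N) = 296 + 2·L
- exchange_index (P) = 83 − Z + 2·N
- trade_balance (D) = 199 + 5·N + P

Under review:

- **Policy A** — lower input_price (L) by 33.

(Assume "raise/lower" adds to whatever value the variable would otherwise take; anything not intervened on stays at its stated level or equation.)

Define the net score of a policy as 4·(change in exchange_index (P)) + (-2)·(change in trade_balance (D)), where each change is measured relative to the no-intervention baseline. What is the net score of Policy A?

396

Baseline:
  Z = 39
  L = 98
  N = 296 + 2·98 = 492
  P = 83 − 39 + 2·492 = 1028
  D = 199 + 5·492 + 1028 = 3687
Policy A (L − 33):
  Z = 39
  L = 98 − 33 = 65
  N = 296 + 2·65 = 426
  P = 83 − 39 + 2·426 = 896
  D = 199 + 5·426 + 896 = 3225
ΔP = 896 − 1028 = -132; ΔD = 3225 − 3687 = -462
Score = 4·(-132) + (-2)·(-462) = 396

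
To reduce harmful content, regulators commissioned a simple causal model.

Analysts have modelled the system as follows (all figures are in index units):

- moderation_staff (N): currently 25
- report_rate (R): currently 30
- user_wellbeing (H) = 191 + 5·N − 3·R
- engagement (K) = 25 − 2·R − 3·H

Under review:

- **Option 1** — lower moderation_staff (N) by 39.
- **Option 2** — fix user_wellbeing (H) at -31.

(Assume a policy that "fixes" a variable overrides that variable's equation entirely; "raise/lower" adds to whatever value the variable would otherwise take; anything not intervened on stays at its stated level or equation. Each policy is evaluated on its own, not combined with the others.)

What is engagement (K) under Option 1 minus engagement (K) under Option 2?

-186

Option 1 (N − 39):
  N = 25 − 39 = -14
  R = 30
  H = 191 + 5·(-14) − 3·30 = 31
  K = 25 − 2·30 − 3·31 = -128
Option 2 (H := -31):
  N = 25
  R = 30
  H = -31
  K = 25 − 2·30 − 3·(-31) = 58
K: -128 − 58 = -186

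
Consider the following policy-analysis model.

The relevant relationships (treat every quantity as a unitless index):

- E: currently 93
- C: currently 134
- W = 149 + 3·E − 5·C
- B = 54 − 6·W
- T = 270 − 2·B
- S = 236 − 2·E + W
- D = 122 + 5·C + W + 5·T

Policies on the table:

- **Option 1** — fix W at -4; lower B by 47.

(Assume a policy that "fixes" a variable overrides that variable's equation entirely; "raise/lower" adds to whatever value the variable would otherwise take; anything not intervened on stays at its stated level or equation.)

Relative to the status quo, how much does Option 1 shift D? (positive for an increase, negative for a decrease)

14988

Baseline:
  E = 93
  C = 134
  W = 149 + 3·93 − 5·134 = -242
  B = 54 − 6·(-242) = 1506
  T = 270 − 2·1506 = -2742
  D = 122 + 5·134 + (-242) + 5·(-2742) = -13160
Option 1 (W := -4, B − 47):
  E = 93
  C = 134
  W = -4
  B = 54 − 6·(-4) (−47 from intervention) = 31
  T = 270 − 2·31 = 208
  D = 122 + 5·134 + (-4) + 5·208 = 1828
Change in D: 1828 − (-13160) = 14988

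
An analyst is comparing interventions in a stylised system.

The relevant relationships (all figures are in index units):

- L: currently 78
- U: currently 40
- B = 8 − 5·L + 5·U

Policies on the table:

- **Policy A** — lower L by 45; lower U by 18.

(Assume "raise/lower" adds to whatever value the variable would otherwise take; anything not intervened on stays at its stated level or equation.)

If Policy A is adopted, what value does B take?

Policy A (L − 45, U − 18):
  L = 78 − 45 = 33
  U = 40 − 18 = 22
  B = 8 − 5·33 + 5·22 = -47

-47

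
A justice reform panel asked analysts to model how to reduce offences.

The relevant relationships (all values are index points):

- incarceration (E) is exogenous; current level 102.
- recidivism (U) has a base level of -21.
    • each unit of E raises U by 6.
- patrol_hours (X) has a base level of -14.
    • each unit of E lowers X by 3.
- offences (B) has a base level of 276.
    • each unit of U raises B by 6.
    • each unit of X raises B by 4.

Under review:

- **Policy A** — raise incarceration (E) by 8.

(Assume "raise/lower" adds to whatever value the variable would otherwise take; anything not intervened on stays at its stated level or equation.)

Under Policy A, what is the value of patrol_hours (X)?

Policy A (E + 8):
  E = 102 + 8 = 110
  X = -14 − 3·110 = -344

-344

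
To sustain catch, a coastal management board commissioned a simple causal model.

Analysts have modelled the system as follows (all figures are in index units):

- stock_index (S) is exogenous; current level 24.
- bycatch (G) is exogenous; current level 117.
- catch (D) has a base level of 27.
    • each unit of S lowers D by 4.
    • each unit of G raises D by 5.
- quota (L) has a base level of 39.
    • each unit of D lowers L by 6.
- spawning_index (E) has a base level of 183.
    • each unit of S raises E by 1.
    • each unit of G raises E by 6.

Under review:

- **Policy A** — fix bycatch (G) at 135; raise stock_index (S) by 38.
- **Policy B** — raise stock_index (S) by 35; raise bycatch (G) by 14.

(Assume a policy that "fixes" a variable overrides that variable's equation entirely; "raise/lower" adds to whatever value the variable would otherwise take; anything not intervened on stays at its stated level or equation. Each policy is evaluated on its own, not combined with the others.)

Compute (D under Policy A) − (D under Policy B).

8

Policy A (G := 135, S + 38):
  S = 24 + 38 = 62
  G = 135
  D = 27 − 4·62 + 5·135 = 454
Policy B (S + 35, G + 14):
  S = 24 + 35 = 59
  G = 117 + 14 = 131
  D = 27 − 4·59 + 5·131 = 446
D: 454 − 446 = 8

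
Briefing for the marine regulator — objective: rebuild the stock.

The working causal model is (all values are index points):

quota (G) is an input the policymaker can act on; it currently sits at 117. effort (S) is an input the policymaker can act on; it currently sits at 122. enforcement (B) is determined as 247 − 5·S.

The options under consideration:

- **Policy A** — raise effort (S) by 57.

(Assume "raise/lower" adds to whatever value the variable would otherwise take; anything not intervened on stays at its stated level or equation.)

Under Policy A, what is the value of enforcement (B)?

Policy A (S + 57):
  S = 122 + 57 = 179
  B = 247 − 5·179 = -648

-648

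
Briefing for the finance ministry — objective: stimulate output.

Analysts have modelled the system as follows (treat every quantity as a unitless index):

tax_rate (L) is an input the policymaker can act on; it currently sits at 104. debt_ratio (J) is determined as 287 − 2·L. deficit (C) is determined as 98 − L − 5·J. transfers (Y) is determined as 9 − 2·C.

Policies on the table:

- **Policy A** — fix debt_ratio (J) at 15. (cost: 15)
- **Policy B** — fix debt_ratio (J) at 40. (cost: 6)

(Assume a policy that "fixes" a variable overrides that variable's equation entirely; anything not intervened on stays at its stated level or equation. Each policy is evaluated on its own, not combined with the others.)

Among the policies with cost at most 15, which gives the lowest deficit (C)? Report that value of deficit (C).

-206

Policy A (J := 15):
  L = 104
  J = 15
  C = 98 − 104 − 5·15 = -81
Policy B (J := 40):
  L = 104
  J = 40
  C = 98 − 104 − 5·40 = -206
Comparing — Policy A: C=-81, Policy B: C=-206. Lowest is -206 (Policy B).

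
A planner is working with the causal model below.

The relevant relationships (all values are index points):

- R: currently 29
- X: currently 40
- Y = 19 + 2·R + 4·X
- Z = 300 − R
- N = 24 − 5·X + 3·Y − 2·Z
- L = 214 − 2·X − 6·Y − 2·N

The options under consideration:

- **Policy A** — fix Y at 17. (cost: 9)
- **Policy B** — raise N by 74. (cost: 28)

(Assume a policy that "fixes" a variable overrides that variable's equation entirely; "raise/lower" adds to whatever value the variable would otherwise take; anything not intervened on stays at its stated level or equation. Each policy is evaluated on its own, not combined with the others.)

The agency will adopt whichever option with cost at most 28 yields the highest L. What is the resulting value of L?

Policy A (Y := 17):
  R = 29
  X = 40
  Y = 17
  Z = 300 − 29 = 271
  N = 24 − 5·40 + 3·17 − 2·271 = -667
  L = 214 − 2·40 − 6·17 − 2·(-667) = 1366
Policy B (N + 74):
  R = 29
  X = 40
  Y = 19 + 2·29 + 4·40 = 237
  Z = 300 − 29 = 271
  N = 24 − 5·40 + 3·237 − 2·271 (+74 from intervention) = 67
  L = 214 − 2·40 − 6·237 − 2·67 = -1422
Comparing — Policy A: L=1366, Policy B: L=-1422. Highest is 1366 (Policy A).

1366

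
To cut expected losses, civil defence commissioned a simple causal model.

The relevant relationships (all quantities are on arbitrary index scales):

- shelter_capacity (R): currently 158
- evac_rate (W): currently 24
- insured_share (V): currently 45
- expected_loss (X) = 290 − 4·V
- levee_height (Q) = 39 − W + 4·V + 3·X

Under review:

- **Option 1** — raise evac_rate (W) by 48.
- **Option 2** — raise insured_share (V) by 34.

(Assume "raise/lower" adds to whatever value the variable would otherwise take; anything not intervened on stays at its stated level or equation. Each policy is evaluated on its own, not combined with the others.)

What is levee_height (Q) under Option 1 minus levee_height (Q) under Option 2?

224

Option 1 (W + 48):
  W = 24 + 48 = 72
  V = 45
  X = 290 − 4·45 = 110
  Q = 39 − 72 + 4·45 + 3·110 = 477
Option 2 (V + 34):
  W = 24
  V = 45 + 34 = 79
  X = 290 − 4·79 = -26
  Q = 39 − 24 + 4·79 + 3·(-26) = 253
Q: 477 − 253 = 224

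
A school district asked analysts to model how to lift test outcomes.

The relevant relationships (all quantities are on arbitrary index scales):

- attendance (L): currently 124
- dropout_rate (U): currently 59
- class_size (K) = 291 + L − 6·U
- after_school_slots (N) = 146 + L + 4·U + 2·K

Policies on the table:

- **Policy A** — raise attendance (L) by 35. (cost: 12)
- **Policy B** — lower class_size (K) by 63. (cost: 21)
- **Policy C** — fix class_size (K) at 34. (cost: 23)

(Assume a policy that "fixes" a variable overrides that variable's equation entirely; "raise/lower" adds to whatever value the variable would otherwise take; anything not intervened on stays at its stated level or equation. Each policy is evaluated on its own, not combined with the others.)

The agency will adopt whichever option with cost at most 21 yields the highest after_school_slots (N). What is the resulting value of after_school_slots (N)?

733

Policy A (L + 35):
  L = 124 + 35 = 159
  U = 59
  K = 291 + 159 − 6·59 = 96
  N = 146 + 159 + 4·59 + 2·96 = 733
Policy B (K − 63):
  L = 124
  U = 59
  K = 291 + 124 − 6·59 (−63 from intervention) = -2
  N = 146 + 124 + 4·59 + 2·(-2) = 502
Comparing — Policy A: N=733, Policy B: N=502. Highest is 733 (Policy A).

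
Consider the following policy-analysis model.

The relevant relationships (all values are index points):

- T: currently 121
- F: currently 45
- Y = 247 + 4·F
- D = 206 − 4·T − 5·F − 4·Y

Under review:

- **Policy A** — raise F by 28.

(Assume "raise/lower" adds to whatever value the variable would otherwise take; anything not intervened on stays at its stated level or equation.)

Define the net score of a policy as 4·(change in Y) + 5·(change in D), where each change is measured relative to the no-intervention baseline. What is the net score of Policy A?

-2492

Baseline:
  T = 121
  F = 45
  Y = 247 + 4·45 = 427
  D = 206 − 4·121 − 5·45 − 4·427 = -2211
Policy A (F + 28):
  T = 121
  F = 45 + 28 = 73
  Y = 247 + 4·73 = 539
  D = 206 − 4·121 − 5·73 − 4·539 = -2799
ΔY = 539 − 427 = 112; ΔD = -2799 − (-2211) = -588
Score = 4·112 + 5·(-588) = -2492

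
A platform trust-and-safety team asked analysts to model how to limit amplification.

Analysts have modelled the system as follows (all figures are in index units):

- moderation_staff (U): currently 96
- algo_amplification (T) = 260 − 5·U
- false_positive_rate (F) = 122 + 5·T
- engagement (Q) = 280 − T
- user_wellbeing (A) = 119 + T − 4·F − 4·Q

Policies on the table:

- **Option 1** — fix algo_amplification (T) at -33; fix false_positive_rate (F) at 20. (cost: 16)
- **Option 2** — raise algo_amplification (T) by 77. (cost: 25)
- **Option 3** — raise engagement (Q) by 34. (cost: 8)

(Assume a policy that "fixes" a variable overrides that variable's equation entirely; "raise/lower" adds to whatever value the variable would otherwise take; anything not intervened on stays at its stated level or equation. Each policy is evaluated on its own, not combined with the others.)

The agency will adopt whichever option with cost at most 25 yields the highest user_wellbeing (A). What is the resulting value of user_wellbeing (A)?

Option 1 (T := -33, F := 20):
  U = 96
  T = -33
  F = 20
  Q = 280 − (-33) = 313
  A = 119 + (-33) − 4·20 − 4·313 = -1246
Option 2 (T + 77):
  U = 96
  T = 260 − 5·96 (+77 from intervention) = -143
  F = 122 + 5·(-143) = -593
  Q = 280 − (-143) = 423
  A = 119 + (-143) − 4·(-593) − 4·423 = 656
Option 3 (Q + 34):
  U = 96
  T = 260 − 5·96 = -220
  F = 122 + 5·(-220) = -978
  Q = 280 − (-220) (+34 from intervention) = 534
  A = 119 + (-220) − 4·(-978) − 4·534 = 1675
Comparing — Option 1: A=-1246, Option 2: A=656, Option 3: A=1675. Highest is 1675 (Option 3).

1675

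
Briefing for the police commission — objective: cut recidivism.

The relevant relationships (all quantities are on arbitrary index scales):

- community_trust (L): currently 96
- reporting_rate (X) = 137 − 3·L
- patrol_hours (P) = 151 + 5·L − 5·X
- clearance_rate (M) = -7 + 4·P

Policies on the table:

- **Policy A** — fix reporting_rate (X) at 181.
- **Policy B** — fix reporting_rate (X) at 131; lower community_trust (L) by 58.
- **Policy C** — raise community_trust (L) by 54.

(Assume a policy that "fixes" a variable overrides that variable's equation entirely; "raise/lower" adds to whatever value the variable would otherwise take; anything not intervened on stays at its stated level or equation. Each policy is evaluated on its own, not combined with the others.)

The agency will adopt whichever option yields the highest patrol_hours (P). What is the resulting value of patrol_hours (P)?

2466

Policy A (X := 181):
  L = 96
  X = 181
  P = 151 + 5·96 − 5·181 = -274
Policy B (X := 131, L − 58):
  L = 96 − 58 = 38
  X = 131
  P = 151 + 5·38 − 5·131 = -314
Policy C (L + 54):
  L = 96 + 54 = 150
  X = 137 − 3·150 = -313
  P = 151 + 5·150 − 5·(-313) = 2466
Comparing — Policy A: P=-274, Policy B: P=-314, Policy C: P=2466. Highest is 2466 (Policy C).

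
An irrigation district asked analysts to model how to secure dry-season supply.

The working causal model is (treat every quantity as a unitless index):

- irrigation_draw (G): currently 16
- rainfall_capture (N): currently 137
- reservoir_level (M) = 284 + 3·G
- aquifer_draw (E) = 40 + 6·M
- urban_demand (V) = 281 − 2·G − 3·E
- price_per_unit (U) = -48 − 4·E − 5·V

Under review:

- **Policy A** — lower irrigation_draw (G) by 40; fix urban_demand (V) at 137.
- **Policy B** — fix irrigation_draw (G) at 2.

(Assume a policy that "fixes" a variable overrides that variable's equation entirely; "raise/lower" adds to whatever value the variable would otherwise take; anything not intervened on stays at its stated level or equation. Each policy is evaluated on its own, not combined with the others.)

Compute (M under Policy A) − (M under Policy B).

-78

Policy A (G − 40, V := 137):
  G = 16 − 40 = -24
  M = 284 + 3·(-24) = 212
Policy B (G := 2):
  G = 2
  M = 284 + 3·2 = 290
M: 212 − 290 = -78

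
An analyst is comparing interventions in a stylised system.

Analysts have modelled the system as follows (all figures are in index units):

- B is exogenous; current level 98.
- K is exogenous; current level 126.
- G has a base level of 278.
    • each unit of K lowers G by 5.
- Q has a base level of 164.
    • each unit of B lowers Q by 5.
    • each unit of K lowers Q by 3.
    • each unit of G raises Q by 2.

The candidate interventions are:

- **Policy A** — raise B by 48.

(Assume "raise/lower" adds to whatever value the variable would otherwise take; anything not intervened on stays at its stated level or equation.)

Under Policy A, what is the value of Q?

-1648

Policy A (B + 48):
  B = 98 + 48 = 146
  K = 126
  G = 278 − 5·126 = -352
  Q = 164 − 5·146 − 3·126 + 2·(-352) = -1648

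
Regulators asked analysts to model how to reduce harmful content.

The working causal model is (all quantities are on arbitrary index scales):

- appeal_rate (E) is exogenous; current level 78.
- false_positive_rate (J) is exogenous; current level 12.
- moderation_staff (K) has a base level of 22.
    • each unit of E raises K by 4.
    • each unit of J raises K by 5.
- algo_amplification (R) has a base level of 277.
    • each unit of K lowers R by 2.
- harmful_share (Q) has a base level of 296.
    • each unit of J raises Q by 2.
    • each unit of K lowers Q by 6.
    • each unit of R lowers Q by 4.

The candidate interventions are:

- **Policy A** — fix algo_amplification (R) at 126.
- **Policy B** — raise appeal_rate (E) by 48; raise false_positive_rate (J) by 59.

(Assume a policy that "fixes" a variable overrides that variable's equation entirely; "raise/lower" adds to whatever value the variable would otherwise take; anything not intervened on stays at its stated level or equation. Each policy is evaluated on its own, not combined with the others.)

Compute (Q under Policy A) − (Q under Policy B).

Policy A (R := 126):
  E = 78
  J = 12
  K = 22 + 4·78 + 5·12 = 394
  R = 126
  Q = 296 + 2·12 − 6·394 − 4·126 = -2548
Policy B (E + 48, J + 59):
  E = 78 + 48 = 126
  J = 12 + 59 = 71
  K = 22 + 4·126 + 5·71 = 881
  R = 277 − 2·881 = -1485
  Q = 296 + 2·71 − 6·881 − 4·(-1485) = 1092
Q: -2548 − 1092 = -3640

-3640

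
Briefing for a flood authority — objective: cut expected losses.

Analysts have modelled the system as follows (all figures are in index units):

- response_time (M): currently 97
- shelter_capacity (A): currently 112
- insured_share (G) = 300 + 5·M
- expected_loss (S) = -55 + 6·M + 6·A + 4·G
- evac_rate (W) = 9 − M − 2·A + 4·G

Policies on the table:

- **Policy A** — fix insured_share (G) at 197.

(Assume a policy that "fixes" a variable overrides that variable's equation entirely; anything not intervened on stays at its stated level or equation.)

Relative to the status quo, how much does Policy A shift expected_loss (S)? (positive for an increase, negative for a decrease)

-2352

Baseline:
  M = 97
  A = 112
  G = 300 + 5·97 = 785
  S = -55 + 6·97 + 6·112 + 4·785 = 4339
Policy A (G := 197):
  M = 97
  A = 112
  G = 197
  S = -55 + 6·97 + 6·112 + 4·197 = 1987
Change in S: 1987 − 4339 = -2352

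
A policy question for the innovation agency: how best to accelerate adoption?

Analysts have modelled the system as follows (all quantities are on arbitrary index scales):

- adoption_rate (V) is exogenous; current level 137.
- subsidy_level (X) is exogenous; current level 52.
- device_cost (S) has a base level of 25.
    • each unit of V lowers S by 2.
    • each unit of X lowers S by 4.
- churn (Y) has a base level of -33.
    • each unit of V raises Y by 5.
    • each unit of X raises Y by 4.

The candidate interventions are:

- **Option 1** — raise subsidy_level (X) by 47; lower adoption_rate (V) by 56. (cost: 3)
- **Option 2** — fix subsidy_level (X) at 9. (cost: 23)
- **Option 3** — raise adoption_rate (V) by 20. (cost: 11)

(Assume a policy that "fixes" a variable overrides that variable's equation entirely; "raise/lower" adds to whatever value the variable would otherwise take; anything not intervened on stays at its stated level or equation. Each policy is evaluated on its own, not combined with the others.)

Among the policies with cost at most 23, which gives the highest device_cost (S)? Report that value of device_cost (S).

-285

Option 1 (X + 47, V − 56):
  V = 137 − 56 = 81
  X = 52 + 47 = 99
  S = 25 − 2·81 − 4·99 = -533
Option 2 (X := 9):
  V = 137
  X = 9
  S = 25 − 2·137 − 4·9 = -285
Option 3 (V + 20):
  V = 137 + 20 = 157
  X = 52
  S = 25 − 2·157 − 4·52 = -497
Comparing — Option 1: S=-533, Option 2: S=-285, Option 3: S=-497. Highest is -285 (Option 2).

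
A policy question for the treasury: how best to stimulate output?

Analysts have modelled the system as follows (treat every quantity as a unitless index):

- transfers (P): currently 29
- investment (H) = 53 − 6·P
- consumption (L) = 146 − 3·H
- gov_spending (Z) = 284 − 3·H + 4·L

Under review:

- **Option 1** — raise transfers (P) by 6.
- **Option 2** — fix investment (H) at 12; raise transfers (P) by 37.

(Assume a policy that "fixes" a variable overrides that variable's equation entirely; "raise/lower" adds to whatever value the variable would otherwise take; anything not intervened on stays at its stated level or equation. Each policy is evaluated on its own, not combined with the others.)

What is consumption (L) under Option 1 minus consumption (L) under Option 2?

507

Option 1 (P + 6):
  P = 29 + 6 = 35
  H = 53 − 6·35 = -157
  L = 146 − 3·(-157) = 617
Option 2 (H := 12, P + 37):
  P = 29 + 37 = 66
  H = 12
  L = 146 − 3·12 = 110
L: 617 − 110 = 507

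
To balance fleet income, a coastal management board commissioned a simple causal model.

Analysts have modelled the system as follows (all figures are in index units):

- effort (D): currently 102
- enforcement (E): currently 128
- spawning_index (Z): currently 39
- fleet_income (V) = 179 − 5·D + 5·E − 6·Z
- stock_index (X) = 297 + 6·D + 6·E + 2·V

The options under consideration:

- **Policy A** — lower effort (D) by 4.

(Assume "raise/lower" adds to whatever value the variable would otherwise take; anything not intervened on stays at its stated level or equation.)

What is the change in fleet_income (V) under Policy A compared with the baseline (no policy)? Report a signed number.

Baseline:
  D = 102
  E = 128
  Z = 39
  V = 179 − 5·102 + 5·128 − 6·39 = 75
Policy A (D − 4):
  D = 102 − 4 = 98
  E = 128
  Z = 39
  V = 179 − 5·98 + 5·128 − 6·39 = 95
Change in V: 95 − 75 = 20

20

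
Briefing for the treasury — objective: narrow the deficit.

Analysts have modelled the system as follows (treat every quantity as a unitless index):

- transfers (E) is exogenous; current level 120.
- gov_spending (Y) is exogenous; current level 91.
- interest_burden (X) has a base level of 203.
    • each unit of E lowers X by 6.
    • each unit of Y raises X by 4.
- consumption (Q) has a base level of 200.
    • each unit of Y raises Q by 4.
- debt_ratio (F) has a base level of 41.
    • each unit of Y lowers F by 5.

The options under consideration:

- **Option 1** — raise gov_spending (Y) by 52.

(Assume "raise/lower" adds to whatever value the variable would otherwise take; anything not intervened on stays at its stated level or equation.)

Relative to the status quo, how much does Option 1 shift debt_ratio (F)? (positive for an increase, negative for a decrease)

Baseline:
  Y = 91
  F = 41 − 5·91 = -414
Option 1 (Y + 52):
  Y = 91 + 52 = 143
  F = 41 − 5·143 = -674
Change in F: -674 − (-414) = -260

-260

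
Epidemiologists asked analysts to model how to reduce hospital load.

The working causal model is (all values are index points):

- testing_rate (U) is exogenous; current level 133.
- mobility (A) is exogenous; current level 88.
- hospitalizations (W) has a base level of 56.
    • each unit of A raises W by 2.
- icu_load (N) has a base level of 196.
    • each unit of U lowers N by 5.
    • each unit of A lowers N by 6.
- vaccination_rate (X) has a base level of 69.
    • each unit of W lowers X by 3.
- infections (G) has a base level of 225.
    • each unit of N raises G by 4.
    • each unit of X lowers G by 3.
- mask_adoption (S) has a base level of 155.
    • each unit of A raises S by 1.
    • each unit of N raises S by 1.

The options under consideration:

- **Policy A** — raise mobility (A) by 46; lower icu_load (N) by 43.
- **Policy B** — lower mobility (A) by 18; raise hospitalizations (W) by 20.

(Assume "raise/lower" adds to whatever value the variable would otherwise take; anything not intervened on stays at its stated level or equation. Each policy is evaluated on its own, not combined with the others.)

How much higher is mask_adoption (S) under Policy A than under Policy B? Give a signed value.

Policy A (A + 46, N − 43):
  U = 133
  A = 88 + 46 = 134
  N = 196 − 5·133 − 6·134 (−43 from intervention) = -1316
  S = 155 + 134 + (-1316) = -1027
Policy B (A − 18, W + 20):
  U = 133
  A = 88 − 18 = 70
  N = 196 − 5·133 − 6·70 = -889
  S = 155 + 70 + (-889) = -664
S: -1027 − (-664) = -363

-363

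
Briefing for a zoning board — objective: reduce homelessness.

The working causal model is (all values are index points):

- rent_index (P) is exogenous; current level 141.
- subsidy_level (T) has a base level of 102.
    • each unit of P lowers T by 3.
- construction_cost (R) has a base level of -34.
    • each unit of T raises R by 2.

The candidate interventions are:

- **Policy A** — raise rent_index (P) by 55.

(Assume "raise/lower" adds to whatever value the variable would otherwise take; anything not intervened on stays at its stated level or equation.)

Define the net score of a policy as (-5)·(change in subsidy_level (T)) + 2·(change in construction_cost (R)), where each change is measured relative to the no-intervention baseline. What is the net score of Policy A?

165

Baseline:
  P = 141
  T = 102 − 3·141 = -321
  R = -34 + 2·(-321) = -676
Policy A (P + 55):
  P = 141 + 55 = 196
  T = 102 − 3·196 = -486
  R = -34 + 2·(-486) = -1006
ΔT = -486 − (-321) = -165; ΔR = -1006 − (-676) = -330
Score = (-5)·(-165) + 2·(-330) = 165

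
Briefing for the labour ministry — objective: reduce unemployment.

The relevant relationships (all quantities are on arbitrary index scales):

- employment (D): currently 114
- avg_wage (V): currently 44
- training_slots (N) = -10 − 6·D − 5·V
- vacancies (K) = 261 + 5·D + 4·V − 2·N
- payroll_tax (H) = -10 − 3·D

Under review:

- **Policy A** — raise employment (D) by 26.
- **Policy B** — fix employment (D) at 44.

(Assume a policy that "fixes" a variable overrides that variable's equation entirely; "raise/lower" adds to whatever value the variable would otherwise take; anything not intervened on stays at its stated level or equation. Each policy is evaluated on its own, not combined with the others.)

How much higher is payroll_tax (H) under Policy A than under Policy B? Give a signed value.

-288

Policy A (D + 26):
  D = 114 + 26 = 140
  H = -10 − 3·140 = -430
Policy B (D := 44):
  D = 44
  H = -10 − 3·44 = -142
H: -430 − (-142) = -288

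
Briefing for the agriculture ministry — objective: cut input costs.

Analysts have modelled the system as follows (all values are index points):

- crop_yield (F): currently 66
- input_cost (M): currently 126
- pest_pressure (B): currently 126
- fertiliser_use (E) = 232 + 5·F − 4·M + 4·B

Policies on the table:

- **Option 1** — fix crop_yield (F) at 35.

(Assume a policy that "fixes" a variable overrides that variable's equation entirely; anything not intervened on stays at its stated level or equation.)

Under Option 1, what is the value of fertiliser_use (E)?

Option 1 (F := 35):
  F = 35
  M = 126
  B = 126
  E = 232 + 5·35 − 4·126 + 4·126 = 407

407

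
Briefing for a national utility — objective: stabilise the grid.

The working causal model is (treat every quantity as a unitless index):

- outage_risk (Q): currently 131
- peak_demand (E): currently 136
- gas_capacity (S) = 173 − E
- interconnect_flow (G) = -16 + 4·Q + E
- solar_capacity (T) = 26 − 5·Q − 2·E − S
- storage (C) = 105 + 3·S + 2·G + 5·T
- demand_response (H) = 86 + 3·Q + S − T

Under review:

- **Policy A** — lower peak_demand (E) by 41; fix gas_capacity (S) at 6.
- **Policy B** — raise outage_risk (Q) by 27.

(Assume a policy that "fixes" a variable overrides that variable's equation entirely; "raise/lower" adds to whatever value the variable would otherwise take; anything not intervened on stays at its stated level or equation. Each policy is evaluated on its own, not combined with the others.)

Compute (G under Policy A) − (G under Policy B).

Policy A (E − 41, S := 6):
  Q = 131
  E = 136 − 41 = 95
  G = -16 + 4·131 + 95 = 603
Policy B (Q + 27):
  Q = 131 + 27 = 158
  E = 136
  G = -16 + 4·158 + 136 = 752
G: 603 − 752 = -149

-149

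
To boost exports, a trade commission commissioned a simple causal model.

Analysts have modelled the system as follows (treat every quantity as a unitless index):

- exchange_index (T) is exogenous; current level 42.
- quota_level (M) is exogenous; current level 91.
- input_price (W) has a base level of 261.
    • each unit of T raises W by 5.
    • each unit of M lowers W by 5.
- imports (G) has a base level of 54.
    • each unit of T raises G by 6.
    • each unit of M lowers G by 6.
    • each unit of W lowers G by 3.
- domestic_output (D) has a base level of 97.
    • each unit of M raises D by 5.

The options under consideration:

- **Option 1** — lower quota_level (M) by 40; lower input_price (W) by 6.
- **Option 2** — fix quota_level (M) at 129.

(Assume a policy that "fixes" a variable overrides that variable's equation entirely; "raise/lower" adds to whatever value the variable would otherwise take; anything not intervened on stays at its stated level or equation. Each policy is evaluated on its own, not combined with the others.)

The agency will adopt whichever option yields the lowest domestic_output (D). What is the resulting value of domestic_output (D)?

352

Option 1 (M − 40, W − 6):
  M = 91 − 40 = 51
  D = 97 + 5·51 = 352
Option 2 (M := 129):
  M = 129
  D = 97 + 5·129 = 742
Comparing — Option 1: D=352, Option 2: D=742. Lowest is 352 (Option 1).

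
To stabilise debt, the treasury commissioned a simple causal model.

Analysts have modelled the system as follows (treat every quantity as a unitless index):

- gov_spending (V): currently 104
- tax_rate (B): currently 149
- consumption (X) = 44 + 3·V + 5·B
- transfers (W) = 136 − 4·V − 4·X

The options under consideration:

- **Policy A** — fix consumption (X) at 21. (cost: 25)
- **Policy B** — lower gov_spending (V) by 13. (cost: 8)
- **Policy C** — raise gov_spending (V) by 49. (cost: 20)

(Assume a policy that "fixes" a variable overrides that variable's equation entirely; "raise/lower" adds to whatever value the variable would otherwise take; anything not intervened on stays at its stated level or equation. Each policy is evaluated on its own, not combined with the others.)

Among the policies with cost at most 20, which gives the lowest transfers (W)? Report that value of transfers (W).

-5468

Policy B (V − 13):
  V = 104 − 13 = 91
  B = 149
  X = 44 + 3·91 + 5·149 = 1062
  W = 136 − 4·91 − 4·1062 = -4476
Policy C (V + 49):
  V = 104 + 49 = 153
  B = 149
  X = 44 + 3·153 + 5·149 = 1248
  W = 136 − 4·153 − 4·1248 = -5468
Comparing — Policy B: W=-4476, Policy C: W=-5468. Lowest is -5468 (Policy C).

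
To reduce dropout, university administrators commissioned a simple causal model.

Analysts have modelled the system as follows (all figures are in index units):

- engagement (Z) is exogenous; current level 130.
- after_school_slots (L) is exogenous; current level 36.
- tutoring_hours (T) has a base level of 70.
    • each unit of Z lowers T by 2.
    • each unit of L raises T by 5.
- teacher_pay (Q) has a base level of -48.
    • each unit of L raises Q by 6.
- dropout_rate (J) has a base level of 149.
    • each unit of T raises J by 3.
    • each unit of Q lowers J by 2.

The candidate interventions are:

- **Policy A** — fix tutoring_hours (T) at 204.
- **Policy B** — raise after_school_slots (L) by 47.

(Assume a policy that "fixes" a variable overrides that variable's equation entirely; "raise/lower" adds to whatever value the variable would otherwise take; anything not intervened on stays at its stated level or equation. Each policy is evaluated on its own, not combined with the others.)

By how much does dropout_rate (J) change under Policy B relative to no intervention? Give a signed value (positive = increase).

141

Baseline:
  Z = 130
  L = 36
  T = 70 − 2·130 + 5·36 = -10
  Q = -48 + 6·36 = 168
  J = 149 + 3·(-10) − 2·168 = -217
Policy B (L + 47):
  Z = 130
  L = 36 + 47 = 83
  T = 70 − 2·130 + 5·83 = 225
  Q = -48 + 6·83 = 450
  J = 149 + 3·225 − 2·450 = -76
Change in J: -76 − (-217) = 141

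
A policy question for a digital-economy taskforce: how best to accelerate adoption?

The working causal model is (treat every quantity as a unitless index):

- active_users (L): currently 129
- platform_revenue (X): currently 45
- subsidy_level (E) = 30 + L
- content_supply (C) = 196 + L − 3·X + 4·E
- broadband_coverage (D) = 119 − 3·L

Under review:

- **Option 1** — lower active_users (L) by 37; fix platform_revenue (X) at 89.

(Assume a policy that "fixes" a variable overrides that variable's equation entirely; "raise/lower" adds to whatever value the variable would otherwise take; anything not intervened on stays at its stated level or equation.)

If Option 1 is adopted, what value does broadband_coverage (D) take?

-157

Option 1 (L − 37, X := 89):
  L = 129 − 37 = 92
  D = 119 − 3·92 = -157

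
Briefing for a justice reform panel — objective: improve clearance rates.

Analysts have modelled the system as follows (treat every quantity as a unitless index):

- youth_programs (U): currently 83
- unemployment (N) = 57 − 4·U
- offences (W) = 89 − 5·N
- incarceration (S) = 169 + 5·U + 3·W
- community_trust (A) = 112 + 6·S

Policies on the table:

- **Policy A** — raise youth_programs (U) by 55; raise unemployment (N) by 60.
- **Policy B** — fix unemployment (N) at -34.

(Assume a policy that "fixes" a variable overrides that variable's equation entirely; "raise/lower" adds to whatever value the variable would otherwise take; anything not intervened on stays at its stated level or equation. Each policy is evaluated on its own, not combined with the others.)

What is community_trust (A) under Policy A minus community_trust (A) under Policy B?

37740

Policy A (U + 55, N + 60):
  U = 83 + 55 = 138
  N = 57 − 4·138 (+60 from intervention) = -435
  W = 89 − 5·(-435) = 2264
  S = 169 + 5·138 + 3·2264 = 7651
  A = 112 + 6·7651 = 46018
Policy B (N := -34):
  U = 83
  N = -34
  W = 89 − 5·(-34) = 259
  S = 169 + 5·83 + 3·259 = 1361
  A = 112 + 6·1361 = 8278
A: 46018 − 8278 = 37740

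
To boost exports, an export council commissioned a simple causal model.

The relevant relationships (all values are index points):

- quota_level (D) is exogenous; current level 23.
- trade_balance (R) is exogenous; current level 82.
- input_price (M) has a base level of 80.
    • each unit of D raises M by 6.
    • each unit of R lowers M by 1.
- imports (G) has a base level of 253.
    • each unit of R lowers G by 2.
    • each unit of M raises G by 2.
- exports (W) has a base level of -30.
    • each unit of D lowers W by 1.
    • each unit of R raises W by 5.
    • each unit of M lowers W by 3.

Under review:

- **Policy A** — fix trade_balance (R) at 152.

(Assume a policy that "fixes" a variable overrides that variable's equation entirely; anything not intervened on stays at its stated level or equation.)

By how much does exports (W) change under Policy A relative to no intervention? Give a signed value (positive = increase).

Baseline:
  D = 23
  R = 82
  M = 80 + 6·23 − 82 = 136
  W = -30 − 23 + 5·82 − 3·136 = -51
Policy A (R := 152):
  D = 23
  R = 152
  M = 80 + 6·23 − 152 = 66
  W = -30 − 23 + 5·152 − 3·66 = 509
Change in W: 509 − (-51) = 560

560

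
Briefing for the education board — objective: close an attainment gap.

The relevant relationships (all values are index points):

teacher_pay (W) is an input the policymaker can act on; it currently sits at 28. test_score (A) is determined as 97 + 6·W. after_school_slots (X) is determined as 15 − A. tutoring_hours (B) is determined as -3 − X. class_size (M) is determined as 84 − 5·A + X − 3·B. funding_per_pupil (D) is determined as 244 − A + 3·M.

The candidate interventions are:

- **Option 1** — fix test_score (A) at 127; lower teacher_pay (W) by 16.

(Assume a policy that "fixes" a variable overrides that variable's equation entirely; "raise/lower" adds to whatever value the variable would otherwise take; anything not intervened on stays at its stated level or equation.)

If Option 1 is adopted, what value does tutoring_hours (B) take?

109

Option 1 (A := 127, W − 16):
  W = 28 − 16 = 12
  A = 127
  X = 15 − 127 = -112
  B = -3 − (-112) = 109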